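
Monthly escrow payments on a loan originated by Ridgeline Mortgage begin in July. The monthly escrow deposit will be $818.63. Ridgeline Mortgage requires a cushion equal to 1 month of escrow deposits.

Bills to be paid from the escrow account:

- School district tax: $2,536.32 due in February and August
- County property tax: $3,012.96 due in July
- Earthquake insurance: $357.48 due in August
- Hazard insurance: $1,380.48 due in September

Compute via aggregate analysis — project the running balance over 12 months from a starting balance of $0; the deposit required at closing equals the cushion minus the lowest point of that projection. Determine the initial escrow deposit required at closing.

$5,649.98

Cushion = 1 × $818.63 = $818.63
Trial balance (start $0, +$818.63 each month, − disbursements):
  Jul: +$818.63 − $3,012.96 → -$2,194.33
  Aug: +$818.63 − $2,893.80 → -$4,269.50
  Sep: +$818.63 − $1,380.48 → -$4,831.35
  Oct: +$818.63 → -$4,012.72
  Nov: +$818.63 → -$3,194.09
  Dec: +$818.63 → -$2,375.46
  Jan: +$818.63 → -$1,556.83
  Feb: +$818.63 − $2,536.32 → -$3,274.52
  Mar: +$818.63 → -$2,455.89
  Apr: +$818.63 → -$1,637.26
  May: +$818.63 → -$818.63
  Jun: +$818.63 → $0.00
Lowest trial balance = -$4,831.35 (Sep)
Initial deposit = cushion − low point = $818.63 − (-$4,831.35) = $5,649.98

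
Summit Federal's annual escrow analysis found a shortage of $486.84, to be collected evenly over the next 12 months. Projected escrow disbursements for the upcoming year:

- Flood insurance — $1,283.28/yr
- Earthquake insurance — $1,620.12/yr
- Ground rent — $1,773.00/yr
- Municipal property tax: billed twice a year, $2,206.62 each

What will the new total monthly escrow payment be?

Flood insurance = $1,283.28 annually
Earthquake insurance = $1,620.12 annually
Ground rent = $1,773.00 annually
Municipal property tax = $2,206.62 × 2 = $4,413.24 annually
Total annual escrow = $1,283.28 + $1,620.12 + $1,773.00 + $4,413.24 = $9,089.64
Monthly = $9,089.64 / 12 = $757.47
Shortage per month = $486.84 ÷ 12 = $40.57
New monthly escrow = $757.47 + $40.57 = $798.04

$798.04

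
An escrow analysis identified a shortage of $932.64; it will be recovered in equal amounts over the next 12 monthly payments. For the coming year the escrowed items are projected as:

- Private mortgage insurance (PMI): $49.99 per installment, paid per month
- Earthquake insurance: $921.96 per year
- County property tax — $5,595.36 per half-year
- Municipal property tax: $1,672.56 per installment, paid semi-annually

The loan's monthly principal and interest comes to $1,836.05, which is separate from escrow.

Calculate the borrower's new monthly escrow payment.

Private mortgage insurance (PMI): $49.99 × 12 = $599.88
Earthquake insurance: $921.96
County property tax: $5,595.36 × 2 = $11,190.72
Municipal property tax: $1,672.56 × 2 = $3,345.12
Total annual escrow = $599.88 + $921.96 + $11,190.72 + $3,345.12 = $16,057.68
Monthly = $16,057.68 / 12 = $1,338.14
Monthly shortage recovery: $932.64 ÷ 12 = $77.72
New monthly escrow = $1,338.14 + $77.72 = $1,415.86

$1,415.86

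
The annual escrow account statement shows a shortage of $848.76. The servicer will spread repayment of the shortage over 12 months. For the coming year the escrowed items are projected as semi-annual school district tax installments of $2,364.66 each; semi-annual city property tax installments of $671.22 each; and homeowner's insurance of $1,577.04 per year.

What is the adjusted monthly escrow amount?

$708.13

School district tax: $2,364.66 × 2 = $4,729.32/yr
City property tax: $671.22 × 2 = $1,342.44/yr
Homeowner's insurance: $1,577.04/yr
Combined annual = $7,648.80
Monthly = $7,648.80 / 12 = $637.40
Monthly shortage recovery: $848.76 ÷ 12 = $70.73
Adjusted monthly = $637.40 + $70.73 = $708.13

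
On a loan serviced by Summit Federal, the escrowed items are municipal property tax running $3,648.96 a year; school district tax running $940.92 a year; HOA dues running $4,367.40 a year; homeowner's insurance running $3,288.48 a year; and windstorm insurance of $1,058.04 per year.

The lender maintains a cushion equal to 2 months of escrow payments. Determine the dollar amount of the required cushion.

Municipal property tax = $3,648.96 annually
School district tax = $940.92 annually
HOA dues = $4,367.40 annually
Homeowner's insurance = $3,288.48 annually
Windstorm insurance = $1,058.04 annually
Yearly total = $3,648.96 + $940.92 + $4,367.40 + $3,288.48 + $1,058.04 = $13,303.80
Base monthly escrow = $13,303.80 / 12 = $1,108.65
Cushion = 2 × $1,108.65 = $2,217.30

$2,217.30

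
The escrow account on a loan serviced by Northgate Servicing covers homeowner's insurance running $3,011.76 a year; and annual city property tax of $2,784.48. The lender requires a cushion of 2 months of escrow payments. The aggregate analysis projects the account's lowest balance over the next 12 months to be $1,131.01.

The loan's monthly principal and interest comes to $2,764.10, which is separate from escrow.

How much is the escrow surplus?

Homeowner's insurance = $3,011.76 annually
City property tax = $2,784.48 annually
Total annual escrow = $3,011.76 + $2,784.48 = $5,796.24
Monthly = $5,796.24 / 12 = $483.02
Required reserve = 2 × $483.02 = $966.04
Surplus = $1,131.01 − $966.04 = $164.97

$164.97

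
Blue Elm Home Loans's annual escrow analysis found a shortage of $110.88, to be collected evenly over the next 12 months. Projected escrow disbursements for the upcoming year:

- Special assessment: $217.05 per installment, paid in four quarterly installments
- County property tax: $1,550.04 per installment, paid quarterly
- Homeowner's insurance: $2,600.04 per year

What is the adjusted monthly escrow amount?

$814.94

Special assessment: $217.05 × 4 = $868.20
County property tax: $1,550.04 × 4 = $6,200.16
Homeowner's insurance: $2,600.04
Total annual escrow = $868.20 + $6,200.16 + $2,600.04 = $9,668.40
Per month = $9,668.40 / 12 = $805.70
Shortage per month = $110.88 ÷ 12 = $9.24
Adjusted monthly = $805.70 + $9.24 = $814.94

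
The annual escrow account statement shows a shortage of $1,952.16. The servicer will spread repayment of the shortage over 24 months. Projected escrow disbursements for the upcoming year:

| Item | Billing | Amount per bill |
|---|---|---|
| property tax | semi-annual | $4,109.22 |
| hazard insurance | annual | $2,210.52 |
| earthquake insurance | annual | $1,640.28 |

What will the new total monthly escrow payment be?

Property tax = $4,109.22 × 2 = $8,218.44
Hazard insurance = $2,210.52
Earthquake insurance = $1,640.28
Total annual escrow = $8,218.44 + $2,210.52 + $1,640.28 = $12,069.24
Base monthly escrow = $12,069.24 ÷ 12 = $1,005.77
Monthly shortage recovery: $1,952.16 / 24 = $81.34
New monthly escrow = $1,005.77 + $81.34 = $1,087.11

$1,087.11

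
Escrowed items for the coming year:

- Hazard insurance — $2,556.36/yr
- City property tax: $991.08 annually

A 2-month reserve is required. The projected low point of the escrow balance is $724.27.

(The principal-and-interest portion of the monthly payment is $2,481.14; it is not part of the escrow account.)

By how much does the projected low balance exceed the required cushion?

Hazard insurance = $2,556.36/yr
City property tax = $991.08/yr
Total per year = $3,547.44
Monthly = $3,547.44 ÷ 12 = $295.62
Required reserve = 2 × $295.62 = $591.24
Excess over cushion: $724.27 − $591.24 = $133.03

$133.03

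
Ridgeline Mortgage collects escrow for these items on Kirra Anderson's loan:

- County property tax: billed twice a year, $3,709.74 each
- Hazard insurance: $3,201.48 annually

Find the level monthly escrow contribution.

$885.08

County property tax = $3,709.74 × 2 = $7,419.48
Hazard insurance = $3,201.48
Total annual escrow = $7,419.48 + $3,201.48 = $10,620.96
Monthly escrow = $10,620.96 / 12 = $885.08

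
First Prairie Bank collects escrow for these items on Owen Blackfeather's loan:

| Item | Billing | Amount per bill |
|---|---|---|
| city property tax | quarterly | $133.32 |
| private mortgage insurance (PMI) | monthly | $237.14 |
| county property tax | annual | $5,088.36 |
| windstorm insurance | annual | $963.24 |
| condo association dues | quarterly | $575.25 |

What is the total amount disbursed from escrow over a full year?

City property tax: $133.32 × 4 = $533.28 annually
Private mortgage insurance (PMI): $237.14 × 12 = $2,845.68 annually
County property tax: $5,088.36 annually
Windstorm insurance: $963.24 annually
Condo association dues: $575.25 × 4 = $2,301.00 annually
Total per year = $533.28 + $2,845.68 + $5,088.36 + $963.24 + $2,301.00 = $11,731.56

$11,731.56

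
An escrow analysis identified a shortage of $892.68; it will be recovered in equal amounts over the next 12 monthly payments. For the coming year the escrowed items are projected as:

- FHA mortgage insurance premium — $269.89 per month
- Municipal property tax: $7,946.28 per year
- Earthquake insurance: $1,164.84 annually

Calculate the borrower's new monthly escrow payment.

$1,103.54

FHA mortgage insurance premium — $269.89 × 12 = $3,238.68 per year
Municipal property tax — $7,946.28 per year
Earthquake insurance — $1,164.84 per year
Combined annual = $3,238.68 + $7,946.28 + $1,164.84 = $12,349.80
Base monthly escrow = $12,349.80 / 12 = $1,029.15
Shortage per month = $892.68 ÷ 12 = $74.39
New monthly escrow = $1,029.15 + $74.39 = $1,103.54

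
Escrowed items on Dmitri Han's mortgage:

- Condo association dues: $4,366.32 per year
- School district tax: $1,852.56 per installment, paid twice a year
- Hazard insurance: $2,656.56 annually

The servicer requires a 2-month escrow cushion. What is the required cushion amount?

Condo association dues: $4,366.32 per year
School district tax: $1,852.56 × 2 = $3,705.12 per year
Hazard insurance: $2,656.56 per year
Total per year = $10,728.00
Monthly escrow = $10,728.00 / 12 = $894.00
Required cushion = 2 × $894.00 = $1,788.00

$1,788.00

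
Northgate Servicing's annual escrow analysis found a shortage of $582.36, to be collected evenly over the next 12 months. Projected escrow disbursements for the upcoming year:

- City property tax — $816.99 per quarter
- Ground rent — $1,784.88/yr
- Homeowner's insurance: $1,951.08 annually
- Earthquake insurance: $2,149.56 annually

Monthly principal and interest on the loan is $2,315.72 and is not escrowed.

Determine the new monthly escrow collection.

City property tax = $816.99 × 4 = $3,267.96/yr
Ground rent = $1,784.88/yr
Homeowner's insurance = $1,951.08/yr
Earthquake insurance = $2,149.56/yr
Annual escrow total = $3,267.96 + $1,784.88 + $1,951.08 + $2,149.56 = $9,153.48
Monthly escrow = $9,153.48 ÷ 12 = $762.79
Shortage per month = $582.36 / 12 = $48.53
New monthly escrow = $762.79 + $48.53 = $811.32

$811.32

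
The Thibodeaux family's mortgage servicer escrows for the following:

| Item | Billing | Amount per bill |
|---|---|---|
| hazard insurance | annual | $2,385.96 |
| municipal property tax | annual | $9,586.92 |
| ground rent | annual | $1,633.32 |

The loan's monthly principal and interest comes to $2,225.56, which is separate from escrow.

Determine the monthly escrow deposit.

$1,133.85

Hazard insurance: $2,385.96
Municipal property tax: $9,586.92
Ground rent: $1,633.32
Combined annual = $13,606.20
Base monthly escrow = $13,606.20 ÷ 12 = $1,133.85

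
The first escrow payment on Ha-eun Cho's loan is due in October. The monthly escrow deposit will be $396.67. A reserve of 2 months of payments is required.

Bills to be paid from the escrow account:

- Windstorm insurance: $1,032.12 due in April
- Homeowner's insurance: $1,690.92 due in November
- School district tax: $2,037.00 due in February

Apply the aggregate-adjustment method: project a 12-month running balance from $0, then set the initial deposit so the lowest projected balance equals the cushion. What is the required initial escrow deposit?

Cushion = 2 × $396.67 = $793.34
Trial balance (start $0, +$396.67 each month, − disbursements):
  Oct: +$396.67 → $396.67
  Nov: +$396.67 − $1,690.92 → -$897.58
  Dec: +$396.67 → -$500.91
  Jan: +$396.67 → -$104.24
  Feb: +$396.67 − $2,037.00 → -$1,744.57
  Mar: +$396.67 → -$1,347.90
  Apr: +$396.67 − $1,032.12 → -$1,983.35
  May: +$396.67 → -$1,586.68
  Jun: +$396.67 → -$1,190.01
  Jul: +$396.67 → -$793.34
  Aug: +$396.67 → -$396.67
  Sep: +$396.67 → $0.00
Lowest trial balance = -$1,983.35 (Apr)
Initial deposit = cushion − low point = $793.34 − (-$1,983.35) = $2,776.69

$2,776.69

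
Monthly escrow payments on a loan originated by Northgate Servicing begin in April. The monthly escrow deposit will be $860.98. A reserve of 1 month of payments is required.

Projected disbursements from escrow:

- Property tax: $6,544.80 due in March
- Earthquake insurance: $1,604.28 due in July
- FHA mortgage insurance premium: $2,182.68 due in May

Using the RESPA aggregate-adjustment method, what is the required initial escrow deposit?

Cushion = 1 × $860.98 = $860.98
Trial balance (start $0, +$860.98 each month, − disbursements):
  Apr: +$860.98 → $860.98
  May: +$860.98 − $2,182.68 → -$460.72
  Jun: +$860.98 → $400.26
  Jul: +$860.98 − $1,604.28 → -$343.04
  Aug: +$860.98 → $517.94
  Sep: +$860.98 → $1,378.92
  Oct: +$860.98 → $2,239.90
  Nov: +$860.98 → $3,100.88
  Dec: +$860.98 → $3,961.86
  Jan: +$860.98 → $4,822.84
  Feb: +$860.98 → $5,683.82
  Mar: +$860.98 − $6,544.80 → $0.00
Lowest trial balance = -$460.72 (May)
Initial deposit = cushion − low point = $860.98 − (-$460.72) = $1,321.70

$1,321.70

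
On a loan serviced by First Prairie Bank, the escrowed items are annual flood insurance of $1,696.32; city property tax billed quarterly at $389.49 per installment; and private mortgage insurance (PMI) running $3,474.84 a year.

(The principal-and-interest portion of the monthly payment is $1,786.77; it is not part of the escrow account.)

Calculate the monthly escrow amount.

$560.76

Flood insurance: $1,696.32/yr
City property tax: $389.49 × 4 = $1,557.96/yr
Private mortgage insurance (PMI): $3,474.84/yr
Combined annual = $6,729.12
Monthly escrow = $6,729.12 / 12 = $560.76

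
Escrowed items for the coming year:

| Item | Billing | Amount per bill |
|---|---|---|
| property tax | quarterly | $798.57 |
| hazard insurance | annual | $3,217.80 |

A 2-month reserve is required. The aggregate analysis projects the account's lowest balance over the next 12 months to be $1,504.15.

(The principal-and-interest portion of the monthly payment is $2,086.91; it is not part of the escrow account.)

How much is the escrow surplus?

Property tax: $798.57 × 4 = $3,194.28 annually
Hazard insurance: $3,217.80 annually
Annual escrow total = $3,194.28 + $3,217.80 = $6,412.08
Base monthly escrow = $6,412.08 ÷ 12 = $534.34
Cushion = 2 × $534.34 = $1,068.68
Surplus = $1,504.15 − $1,068.68 = $435.47

$435.47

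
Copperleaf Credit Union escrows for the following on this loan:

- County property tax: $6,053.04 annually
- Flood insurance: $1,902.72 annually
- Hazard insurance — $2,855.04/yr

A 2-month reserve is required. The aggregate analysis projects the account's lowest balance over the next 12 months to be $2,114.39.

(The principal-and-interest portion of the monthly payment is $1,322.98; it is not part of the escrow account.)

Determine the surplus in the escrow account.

$312.59

County property tax = $6,053.04
Flood insurance = $1,902.72
Hazard insurance = $2,855.04
Annual escrow total = $6,053.04 + $1,902.72 + $2,855.04 = $10,810.80
Base monthly escrow = $10,810.80 ÷ 12 = $900.90
Required reserve = 2 × $900.90 = $1,801.80
Surplus = $2,114.39 − $1,801.80 = $312.59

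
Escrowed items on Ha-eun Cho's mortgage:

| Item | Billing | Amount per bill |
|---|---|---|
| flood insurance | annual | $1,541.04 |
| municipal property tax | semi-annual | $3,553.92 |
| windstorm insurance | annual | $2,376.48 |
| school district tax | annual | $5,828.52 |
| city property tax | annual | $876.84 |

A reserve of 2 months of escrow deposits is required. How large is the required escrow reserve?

Flood insurance — $1,541.04 per year
Municipal property tax — $3,553.92 × 2 = $7,107.84 per year
Windstorm insurance — $2,376.48 per year
School district tax — $5,828.52 per year
City property tax — $876.84 per year
Yearly total = $1,541.04 + $7,107.84 + $2,376.48 + $5,828.52 + $876.84 = $17,730.72
Monthly = $17,730.72 / 12 = $1,477.56
Required cushion = 2 × $1,477.56 = $2,955.12

$2,955.12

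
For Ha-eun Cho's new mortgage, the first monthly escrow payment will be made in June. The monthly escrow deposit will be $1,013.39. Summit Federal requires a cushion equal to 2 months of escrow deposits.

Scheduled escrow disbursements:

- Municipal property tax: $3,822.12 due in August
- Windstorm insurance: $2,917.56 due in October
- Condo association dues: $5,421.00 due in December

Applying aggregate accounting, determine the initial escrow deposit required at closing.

$7,093.73

Cushion = 2 × $1,013.39 = $2,026.78
Trial balance (start $0, +$1,013.39 each month, − disbursements):
  Jun: +$1,013.39 → $1,013.39
  Jul: +$1,013.39 → $2,026.78
  Aug: +$1,013.39 − $3,822.12 → -$781.95
  Sep: +$1,013.39 → $231.44
  Oct: +$1,013.39 − $2,917.56 → -$1,672.73
  Nov: +$1,013.39 → -$659.34
  Dec: +$1,013.39 − $5,421.00 → -$5,066.95
  Jan: +$1,013.39 → -$4,053.56
  Feb: +$1,013.39 → -$3,040.17
  Mar: +$1,013.39 → -$2,026.78
  Apr: +$1,013.39 → -$1,013.39
  May: +$1,013.39 → $0.00
Lowest trial balance = -$5,066.95 (Dec)
Initial deposit = cushion − low point = $2,026.78 − (-$5,066.95) = $7,093.73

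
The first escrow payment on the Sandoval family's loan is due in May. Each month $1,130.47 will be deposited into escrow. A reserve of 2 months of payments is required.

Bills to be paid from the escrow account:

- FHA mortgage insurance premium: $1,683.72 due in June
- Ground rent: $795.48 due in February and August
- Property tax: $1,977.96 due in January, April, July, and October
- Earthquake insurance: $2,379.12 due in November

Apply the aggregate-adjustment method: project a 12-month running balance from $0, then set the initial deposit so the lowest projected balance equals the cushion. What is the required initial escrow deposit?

Cushion = 2 × $1,130.47 = $2,260.94
Trial balance (start $0, +$1,130.47 each month, − disbursements):
  May: +$1,130.47 → $1,130.47
  Jun: +$1,130.47 − $1,683.72 → $577.22
  Jul: +$1,130.47 − $1,977.96 → -$270.27
  Aug: +$1,130.47 − $795.48 → $64.72
  Sep: +$1,130.47 → $1,195.19
  Oct: +$1,130.47 − $1,977.96 → $347.70
  Nov: +$1,130.47 − $2,379.12 → -$900.95
  Dec: +$1,130.47 → $229.52
  Jan: +$1,130.47 − $1,977.96 → -$617.97
  Feb: +$1,130.47 − $795.48 → -$282.98
  Mar: +$1,130.47 → $847.49
  Apr: +$1,130.47 − $1,977.96 → $0.00
Lowest trial balance = -$900.95 (Nov)
Initial deposit = cushion − low point = $2,260.94 − (-$900.95) = $3,161.89

$3,161.89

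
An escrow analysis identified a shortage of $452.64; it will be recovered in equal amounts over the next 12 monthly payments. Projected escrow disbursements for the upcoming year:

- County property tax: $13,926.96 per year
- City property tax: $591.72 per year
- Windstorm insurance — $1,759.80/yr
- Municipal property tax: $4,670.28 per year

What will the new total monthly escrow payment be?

County property tax — $13,926.96 annually
City property tax — $591.72 annually
Windstorm insurance — $1,759.80 annually
Municipal property tax — $4,670.28 annually
Total per year = $20,948.76
Base monthly escrow = $20,948.76 ÷ 12 = $1,745.73
Shortage per month = $452.64 ÷ 12 = $37.72
New monthly escrow = $1,745.73 + $37.72 = $1,783.45

$1,783.45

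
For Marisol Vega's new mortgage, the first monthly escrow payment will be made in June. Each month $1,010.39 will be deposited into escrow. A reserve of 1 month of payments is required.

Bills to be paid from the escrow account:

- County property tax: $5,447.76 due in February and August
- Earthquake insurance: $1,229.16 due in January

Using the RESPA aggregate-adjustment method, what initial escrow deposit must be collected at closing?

Cushion = 1 × $1,010.39 = $1,010.39
Trial balance (start $0, +$1,010.39 each month, − disbursements):
  Jun: +$1,010.39 → $1,010.39
  Jul: +$1,010.39 → $2,020.78
  Aug: +$1,010.39 − $5,447.76 → -$2,416.59
  Sep: +$1,010.39 → -$1,406.20
  Oct: +$1,010.39 → -$395.81
  Nov: +$1,010.39 → $614.58
  Dec: +$1,010.39 → $1,624.97
  Jan: +$1,010.39 − $1,229.16 → $1,406.20
  Feb: +$1,010.39 − $5,447.76 → -$3,031.17
  Mar: +$1,010.39 → -$2,020.78
  Apr: +$1,010.39 → -$1,010.39
  May: +$1,010.39 → $0.00
Lowest trial balance = -$3,031.17 (Feb)
Initial deposit = cushion − low point = $1,010.39 − (-$3,031.17) = $4,041.56

$4,041.56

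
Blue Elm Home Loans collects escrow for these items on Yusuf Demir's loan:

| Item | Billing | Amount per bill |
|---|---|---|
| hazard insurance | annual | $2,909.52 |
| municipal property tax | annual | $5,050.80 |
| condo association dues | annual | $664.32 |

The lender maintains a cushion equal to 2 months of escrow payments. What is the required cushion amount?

Hazard insurance — $2,909.52/yr
Municipal property tax — $5,050.80/yr
Condo association dues — $664.32/yr
Total per year = $2,909.52 + $5,050.80 + $664.32 = $8,624.64
Monthly escrow = $8,624.64 / 12 = $718.72
Required cushion = 2 × $718.72 = $1,437.44

$1,437.44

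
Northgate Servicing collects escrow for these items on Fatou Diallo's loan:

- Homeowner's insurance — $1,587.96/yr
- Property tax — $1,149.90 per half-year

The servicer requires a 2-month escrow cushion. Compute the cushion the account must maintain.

Homeowner's insurance — $1,587.96 per year
Property tax — $1,149.90 × 2 = $2,299.80 per year
Total annual escrow = $3,887.76
Monthly escrow = $3,887.76 ÷ 12 = $323.98
Required cushion = 2 × $323.98 = $647.96

$647.96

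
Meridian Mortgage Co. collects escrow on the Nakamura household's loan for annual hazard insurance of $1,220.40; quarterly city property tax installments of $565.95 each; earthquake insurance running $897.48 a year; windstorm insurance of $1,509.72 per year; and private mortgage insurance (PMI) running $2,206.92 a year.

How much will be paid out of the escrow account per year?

Hazard insurance: $1,220.40
City property tax: $565.95 × 4 = $2,263.80
Earthquake insurance: $897.48
Windstorm insurance: $1,509.72
Private mortgage insurance (PMI): $2,206.92
Yearly total = $1,220.40 + $2,263.80 + $897.48 + $1,509.72 + $2,206.92 = $8,098.32

$8,098.32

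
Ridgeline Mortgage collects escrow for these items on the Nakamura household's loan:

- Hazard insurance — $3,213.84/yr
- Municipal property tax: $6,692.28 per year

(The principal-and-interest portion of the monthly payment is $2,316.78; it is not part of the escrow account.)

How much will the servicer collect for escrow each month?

$825.51

Hazard insurance — $3,213.84
Municipal property tax — $6,692.28
Annual escrow total = $3,213.84 + $6,692.28 = $9,906.12
Base monthly escrow = $9,906.12 ÷ 12 = $825.51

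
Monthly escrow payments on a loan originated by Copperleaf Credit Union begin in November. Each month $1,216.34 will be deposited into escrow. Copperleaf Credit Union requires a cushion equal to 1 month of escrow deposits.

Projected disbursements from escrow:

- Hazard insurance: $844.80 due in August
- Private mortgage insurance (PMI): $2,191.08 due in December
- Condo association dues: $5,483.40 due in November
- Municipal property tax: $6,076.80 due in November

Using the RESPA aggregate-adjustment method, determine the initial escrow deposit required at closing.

$12,534.94

Cushion = 1 × $1,216.34 = $1,216.34
Trial balance (start $0, +$1,216.34 each month, − disbursements):
  Nov: +$1,216.34 − $11,560.20 → -$10,343.86
  Dec: +$1,216.34 − $2,191.08 → -$11,318.60
  Jan: +$1,216.34 → -$10,102.26
  Feb: +$1,216.34 → -$8,885.92
  Mar: +$1,216.34 → -$7,669.58
  Apr: +$1,216.34 → -$6,453.24
  May: +$1,216.34 → -$5,236.90
  Jun: +$1,216.34 → -$4,020.56
  Jul: +$1,216.34 → -$2,804.22
  Aug: +$1,216.34 − $844.80 → -$2,432.68
  Sep: +$1,216.34 → -$1,216.34
  Oct: +$1,216.34 → $0.00
Lowest trial balance = -$11,318.60 (Dec)
Initial deposit = cushion − low point = $1,216.34 − (-$11,318.60) = $12,534.94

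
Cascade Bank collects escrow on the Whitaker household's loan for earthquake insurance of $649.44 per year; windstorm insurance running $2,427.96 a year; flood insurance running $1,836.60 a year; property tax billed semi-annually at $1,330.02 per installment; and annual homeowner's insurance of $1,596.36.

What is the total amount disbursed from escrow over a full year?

Earthquake insurance — $649.44 per year
Windstorm insurance — $2,427.96 per year
Flood insurance — $1,836.60 per year
Property tax — $1,330.02 × 2 = $2,660.04 per year
Homeowner's insurance — $1,596.36 per year
Total per year = $9,170.40

$9,170.40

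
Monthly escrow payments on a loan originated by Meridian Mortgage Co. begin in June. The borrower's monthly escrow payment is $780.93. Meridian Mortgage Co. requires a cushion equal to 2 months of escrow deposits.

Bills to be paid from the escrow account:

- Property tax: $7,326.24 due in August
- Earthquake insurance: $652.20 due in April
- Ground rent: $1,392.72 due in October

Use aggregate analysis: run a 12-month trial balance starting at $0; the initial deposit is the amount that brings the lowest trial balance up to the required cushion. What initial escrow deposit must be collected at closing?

$6,545.31

Cushion = 2 × $780.93 = $1,561.86
Trial balance (start $0, +$780.93 each month, − disbursements):
  Jun: +$780.93 → $780.93
  Jul: +$780.93 → $1,561.86
  Aug: +$780.93 − $7,326.24 → -$4,983.45
  Sep: +$780.93 → -$4,202.52
  Oct: +$780.93 − $1,392.72 → -$4,814.31
  Nov: +$780.93 → -$4,033.38
  Dec: +$780.93 → -$3,252.45
  Jan: +$780.93 → -$2,471.52
  Feb: +$780.93 → -$1,690.59
  Mar: +$780.93 → -$909.66
  Apr: +$780.93 − $652.20 → -$780.93
  May: +$780.93 → $0.00
Lowest trial balance = -$4,983.45 (Aug)
Initial deposit = cushion − low point = $1,561.86 − (-$4,983.45) = $6,545.31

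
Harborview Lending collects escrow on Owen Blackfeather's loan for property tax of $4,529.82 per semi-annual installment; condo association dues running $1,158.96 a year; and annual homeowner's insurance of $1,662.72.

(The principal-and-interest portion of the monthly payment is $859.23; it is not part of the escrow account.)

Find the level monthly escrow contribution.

$990.11

Property tax — $4,529.82 × 2 = $9,059.64 per year
Condo association dues — $1,158.96 per year
Homeowner's insurance — $1,662.72 per year
Total per year = $9,059.64 + $1,158.96 + $1,662.72 = $11,881.32
Per month = $11,881.32 ÷ 12 = $990.11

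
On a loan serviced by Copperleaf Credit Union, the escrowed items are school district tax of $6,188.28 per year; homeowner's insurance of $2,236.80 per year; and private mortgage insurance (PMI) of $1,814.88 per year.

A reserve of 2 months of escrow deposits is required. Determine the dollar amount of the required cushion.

School district tax: $6,188.28
Homeowner's insurance: $2,236.80
Private mortgage insurance (PMI): $1,814.88
Total per year = $10,239.96
Base monthly escrow = $10,239.96 ÷ 12 = $853.33
Cushion = 2 × $853.33 = $1,706.66

$1,706.66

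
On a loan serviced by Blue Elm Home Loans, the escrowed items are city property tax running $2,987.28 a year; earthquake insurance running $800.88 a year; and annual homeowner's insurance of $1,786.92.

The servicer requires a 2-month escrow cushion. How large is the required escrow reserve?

$929.18

City property tax = $2,987.28 per year
Earthquake insurance = $800.88 per year
Homeowner's insurance = $1,786.92 per year
Total annual escrow = $5,575.08
Per month = $5,575.08 / 12 = $464.59
Required cushion = 2 × $464.59 = $929.18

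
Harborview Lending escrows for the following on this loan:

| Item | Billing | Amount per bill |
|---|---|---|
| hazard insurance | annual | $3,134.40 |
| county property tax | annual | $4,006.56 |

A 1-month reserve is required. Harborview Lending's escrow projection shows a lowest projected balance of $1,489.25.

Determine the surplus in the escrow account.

$894.17

Hazard insurance = $3,134.40
County property tax = $4,006.56
Total per year = $3,134.40 + $4,006.56 = $7,140.96
Base monthly escrow = $7,140.96 / 12 = $595.08
Cushion = 1 × $595.08 = $595.08
Excess over cushion: $1,489.25 − $595.08 = $894.17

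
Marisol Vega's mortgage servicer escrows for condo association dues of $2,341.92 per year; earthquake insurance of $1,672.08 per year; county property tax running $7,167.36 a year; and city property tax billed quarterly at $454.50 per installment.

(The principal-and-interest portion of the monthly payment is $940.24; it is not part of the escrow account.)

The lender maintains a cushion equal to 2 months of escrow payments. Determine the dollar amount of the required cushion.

Condo association dues — $2,341.92 per year
Earthquake insurance — $1,672.08 per year
County property tax — $7,167.36 per year
City property tax — $454.50 × 4 = $1,818.00 per year
Total annual escrow = $2,341.92 + $1,672.08 + $7,167.36 + $1,818.00 = $12,999.36
Monthly escrow = $12,999.36 ÷ 12 = $1,083.28
Reserve = 2 × $1,083.28 = $2,166.56

$2,166.56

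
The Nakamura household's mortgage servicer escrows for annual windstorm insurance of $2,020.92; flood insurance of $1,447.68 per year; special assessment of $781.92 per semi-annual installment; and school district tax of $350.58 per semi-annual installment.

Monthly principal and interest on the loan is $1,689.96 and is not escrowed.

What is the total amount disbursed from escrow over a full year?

$5,733.60

Windstorm insurance: $2,020.92/yr
Flood insurance: $1,447.68/yr
Special assessment: $781.92 × 2 = $1,563.84/yr
School district tax: $350.58 × 2 = $701.16/yr
Yearly total = $2,020.92 + $1,447.68 + $1,563.84 + $701.16 = $5,733.60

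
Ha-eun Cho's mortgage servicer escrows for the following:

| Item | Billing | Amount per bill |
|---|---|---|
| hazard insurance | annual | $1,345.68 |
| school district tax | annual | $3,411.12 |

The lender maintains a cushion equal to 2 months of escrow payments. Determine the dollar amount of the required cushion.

Hazard insurance — $1,345.68 per year
School district tax — $3,411.12 per year
Combined annual = $4,756.80
Per month = $4,756.80 ÷ 12 = $396.40
Cushion = 2 × $396.40 = $792.80

$792.80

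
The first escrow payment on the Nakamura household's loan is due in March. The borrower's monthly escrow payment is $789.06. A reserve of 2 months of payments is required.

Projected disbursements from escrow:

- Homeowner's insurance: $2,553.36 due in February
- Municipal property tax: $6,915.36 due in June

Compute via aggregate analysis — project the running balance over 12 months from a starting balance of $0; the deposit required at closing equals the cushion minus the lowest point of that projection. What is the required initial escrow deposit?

$5,337.24

Cushion = 2 × $789.06 = $1,578.12
Trial balance (start $0, +$789.06 each month, − disbursements):
  Mar: +$789.06 → $789.06
  Apr: +$789.06 → $1,578.12
  May: +$789.06 → $2,367.18
  Jun: +$789.06 − $6,915.36 → -$3,759.12
  Jul: +$789.06 → -$2,970.06
  Aug: +$789.06 → -$2,181.00
  Sep: +$789.06 → -$1,391.94
  Oct: +$789.06 → -$602.88
  Nov: +$789.06 → $186.18
  Dec: +$789.06 → $975.24
  Jan: +$789.06 → $1,764.30
  Feb: +$789.06 − $2,553.36 → $0.00
Lowest trial balance = -$3,759.12 (Jun)
Initial deposit = cushion − low point = $1,578.12 − (-$3,759.12) = $5,337.24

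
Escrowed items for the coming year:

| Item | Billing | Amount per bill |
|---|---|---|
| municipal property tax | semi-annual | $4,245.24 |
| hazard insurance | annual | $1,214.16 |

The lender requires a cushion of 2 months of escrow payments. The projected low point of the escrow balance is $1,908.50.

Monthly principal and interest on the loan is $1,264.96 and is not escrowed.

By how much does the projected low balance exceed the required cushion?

Municipal property tax — $4,245.24 × 2 = $8,490.48/yr
Hazard insurance — $1,214.16/yr
Combined annual = $9,704.64
Monthly = $9,704.64 ÷ 12 = $808.72
Required reserve = 2 × $808.72 = $1,617.44
Excess over cushion: $1,908.50 − $1,617.44 = $291.06

$291.06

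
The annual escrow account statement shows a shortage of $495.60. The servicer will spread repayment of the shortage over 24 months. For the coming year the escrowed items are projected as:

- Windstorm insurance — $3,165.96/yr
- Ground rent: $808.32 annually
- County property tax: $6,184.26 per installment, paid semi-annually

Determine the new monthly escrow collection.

$1,382.55

Windstorm insurance: $3,165.96/yr
Ground rent: $808.32/yr
County property tax: $6,184.26 × 2 = $12,368.52/yr
Yearly total = $3,165.96 + $808.32 + $12,368.52 = $16,342.80
Per month = $16,342.80 ÷ 12 = $1,361.90
Monthly shortage recovery: $495.60 ÷ 24 = $20.65
New monthly escrow = $1,361.90 + $20.65 = $1,382.55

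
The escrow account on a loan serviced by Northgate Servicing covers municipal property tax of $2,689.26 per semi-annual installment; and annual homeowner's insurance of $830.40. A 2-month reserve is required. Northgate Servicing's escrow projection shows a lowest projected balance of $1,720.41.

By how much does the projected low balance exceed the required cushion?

$685.59

Municipal property tax = $2,689.26 × 2 = $5,378.52
Homeowner's insurance = $830.40
Total per year = $5,378.52 + $830.40 = $6,208.92
Monthly escrow = $6,208.92 / 12 = $517.41
Cushion = 2 × $517.41 = $1,034.82
Surplus = $1,720.41 − $1,034.82 = $685.59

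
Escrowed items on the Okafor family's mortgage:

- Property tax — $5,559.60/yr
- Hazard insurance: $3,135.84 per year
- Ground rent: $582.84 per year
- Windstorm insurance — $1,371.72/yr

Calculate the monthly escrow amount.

Property tax — $5,559.60
Hazard insurance — $3,135.84
Ground rent — $582.84
Windstorm insurance — $1,371.72
Yearly total = $10,650.00
Per month = $10,650.00 ÷ 12 = $887.50

$887.50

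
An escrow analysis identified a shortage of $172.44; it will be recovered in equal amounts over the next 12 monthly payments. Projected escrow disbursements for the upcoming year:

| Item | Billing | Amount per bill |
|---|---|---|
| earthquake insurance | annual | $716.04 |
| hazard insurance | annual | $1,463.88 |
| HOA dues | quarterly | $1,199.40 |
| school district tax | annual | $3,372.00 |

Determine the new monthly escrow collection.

Earthquake insurance — $716.04/yr
Hazard insurance — $1,463.88/yr
HOA dues — $1,199.40 × 4 = $4,797.60/yr
School district tax — $3,372.00/yr
Combined annual = $716.04 + $1,463.88 + $4,797.60 + $3,372.00 = $10,349.52
Monthly = $10,349.52 / 12 = $862.46
Shortage per month = $172.44 / 12 = $14.37
Adjusted monthly = $862.46 + $14.37 = $876.83

$876.83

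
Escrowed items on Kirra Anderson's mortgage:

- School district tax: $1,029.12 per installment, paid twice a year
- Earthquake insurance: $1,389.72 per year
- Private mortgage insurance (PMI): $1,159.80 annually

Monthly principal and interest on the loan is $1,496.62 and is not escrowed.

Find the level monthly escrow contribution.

$383.98

School district tax — $1,029.12 × 2 = $2,058.24
Earthquake insurance — $1,389.72
Private mortgage insurance (PMI) — $1,159.80
Combined annual = $2,058.24 + $1,389.72 + $1,159.80 = $4,607.76
Base monthly escrow = $4,607.76 ÷ 12 = $383.98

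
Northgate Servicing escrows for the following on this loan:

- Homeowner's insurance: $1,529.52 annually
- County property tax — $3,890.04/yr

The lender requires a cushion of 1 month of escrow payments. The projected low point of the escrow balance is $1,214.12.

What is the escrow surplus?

$762.49

Homeowner's insurance — $1,529.52 per year
County property tax — $3,890.04 per year
Annual escrow total = $1,529.52 + $3,890.04 = $5,419.56
Base monthly escrow = $5,419.56 ÷ 12 = $451.63
Cushion = 1 × $451.63 = $451.63
Excess over cushion: $1,214.12 − $451.63 = $762.49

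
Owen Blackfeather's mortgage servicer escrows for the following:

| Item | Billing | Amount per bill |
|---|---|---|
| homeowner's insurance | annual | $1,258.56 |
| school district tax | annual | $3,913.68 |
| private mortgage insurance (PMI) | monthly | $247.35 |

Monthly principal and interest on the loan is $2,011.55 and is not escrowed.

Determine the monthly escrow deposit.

$678.37

Homeowner's insurance: $1,258.56
School district tax: $3,913.68
Private mortgage insurance (PMI): $247.35 × 12 = $2,968.20
Total annual escrow = $1,258.56 + $3,913.68 + $2,968.20 = $8,140.44
Monthly = $8,140.44 / 12 = $678.37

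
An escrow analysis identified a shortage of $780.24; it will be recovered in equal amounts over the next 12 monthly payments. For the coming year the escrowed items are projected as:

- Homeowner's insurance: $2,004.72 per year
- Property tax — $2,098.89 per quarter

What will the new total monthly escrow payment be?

$931.71

Homeowner's insurance — $2,004.72/yr
Property tax — $2,098.89 × 4 = $8,395.56/yr
Annual escrow total = $2,004.72 + $8,395.56 = $10,400.28
Base monthly escrow = $10,400.28 / 12 = $866.69
Monthly shortage recovery: $780.24 ÷ 12 = $65.02
Adjusted monthly = $866.69 + $65.02 = $931.71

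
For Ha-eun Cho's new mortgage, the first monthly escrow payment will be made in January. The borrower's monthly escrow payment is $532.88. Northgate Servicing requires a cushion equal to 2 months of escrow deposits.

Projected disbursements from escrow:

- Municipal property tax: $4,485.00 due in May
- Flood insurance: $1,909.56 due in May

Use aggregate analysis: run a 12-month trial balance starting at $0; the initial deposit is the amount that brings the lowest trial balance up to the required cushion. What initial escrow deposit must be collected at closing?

Cushion = 2 × $532.88 = $1,065.76
Trial balance (start $0, +$532.88 each month, − disbursements):
  Jan: +$532.88 → $532.88
  Feb: +$532.88 → $1,065.76
  Mar: +$532.88 → $1,598.64
  Apr: +$532.88 → $2,131.52
  May: +$532.88 − $6,394.56 → -$3,730.16
  Jun: +$532.88 → -$3,197.28
  Jul: +$532.88 → -$2,664.40
  Aug: +$532.88 → -$2,131.52
  Sep: +$532.88 → -$1,598.64
  Oct: +$532.88 → -$1,065.76
  Nov: +$532.88 → -$532.88
  Dec: +$532.88 → $0.00
Lowest trial balance = -$3,730.16 (May)
Initial deposit = cushion − low point = $1,065.76 − (-$3,730.16) = $4,795.92

$4,795.92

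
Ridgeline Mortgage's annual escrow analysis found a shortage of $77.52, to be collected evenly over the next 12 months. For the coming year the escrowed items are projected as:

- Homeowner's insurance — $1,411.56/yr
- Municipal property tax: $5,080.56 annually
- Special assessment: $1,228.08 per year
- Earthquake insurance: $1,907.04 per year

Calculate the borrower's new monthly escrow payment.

$808.73

Homeowner's insurance — $1,411.56
Municipal property tax — $5,080.56
Special assessment — $1,228.08
Earthquake insurance — $1,907.04
Combined annual = $9,627.24
Base monthly escrow = $9,627.24 / 12 = $802.27
Shortage per month = $77.52 ÷ 12 = $6.46
Adjusted monthly = $802.27 + $6.46 = $808.73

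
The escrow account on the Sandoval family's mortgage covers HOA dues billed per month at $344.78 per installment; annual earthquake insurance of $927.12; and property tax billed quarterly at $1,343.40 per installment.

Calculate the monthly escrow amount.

HOA dues: $344.78 × 12 = $4,137.36/yr
Earthquake insurance: $927.12/yr
Property tax: $1,343.40 × 4 = $5,373.60/yr
Total annual escrow = $10,438.08
Monthly = $10,438.08 ÷ 12 = $869.84

$869.84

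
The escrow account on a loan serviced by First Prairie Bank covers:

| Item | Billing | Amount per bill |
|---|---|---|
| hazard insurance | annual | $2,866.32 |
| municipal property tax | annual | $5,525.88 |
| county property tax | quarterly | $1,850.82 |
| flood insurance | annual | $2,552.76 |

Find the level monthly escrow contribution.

$1,529.02

Hazard insurance: $2,866.32 annually
Municipal property tax: $5,525.88 annually
County property tax: $1,850.82 × 4 = $7,403.28 annually
Flood insurance: $2,552.76 annually
Yearly total = $2,866.32 + $5,525.88 + $7,403.28 + $2,552.76 = $18,348.24
Monthly escrow = $18,348.24 / 12 = $1,529.02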